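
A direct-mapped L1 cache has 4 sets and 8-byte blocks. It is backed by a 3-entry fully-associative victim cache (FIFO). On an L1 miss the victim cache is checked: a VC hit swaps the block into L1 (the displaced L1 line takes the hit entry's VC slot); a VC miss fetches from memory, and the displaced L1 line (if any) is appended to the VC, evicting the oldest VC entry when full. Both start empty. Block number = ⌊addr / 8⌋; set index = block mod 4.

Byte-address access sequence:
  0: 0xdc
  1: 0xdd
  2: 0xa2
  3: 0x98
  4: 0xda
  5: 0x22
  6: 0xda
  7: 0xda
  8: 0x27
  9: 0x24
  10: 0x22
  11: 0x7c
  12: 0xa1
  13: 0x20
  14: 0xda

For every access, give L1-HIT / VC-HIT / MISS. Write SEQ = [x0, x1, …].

  [0] addr=0xdc blk=27 s=3: MISS | VC []
  [1] addr=0xdd blk=27 s=3: L1-HIT | VC []
  [2] addr=0xa2 blk=20 s=0: MISS | VC []
  [3] addr=0x98 blk=19 s=3: MISS | VC [27]
  [4] addr=0xda blk=27 s=3: VC-HIT | VC [19]
  [5] addr=0x22 blk=4 s=0: MISS | VC [19, 20]
  [6] addr=0xda blk=27 s=3: L1-HIT | VC [19, 20]
  [7] addr=0xda blk=27 s=3: L1-HIT | VC [19, 20]
  [8] addr=0x27 blk=4 s=0: L1-HIT | VC [19, 20]
  [9] addr=0x24 blk=4 s=0: L1-HIT | VC [19, 20]
  [10] addr=0x22 blk=4 s=0: L1-HIT | VC [19, 20]
  [11] addr=0x7c blk=15 s=3: MISS | VC [19, 20, 27]
  [12] addr=0xa1 blk=20 s=0: VC-HIT | VC [19, 4, 27]
  [13] addr=0x20 blk=4 s=0: VC-HIT | VC [19, 20, 27]
  [14] addr=0xda blk=27 s=3: VC-HIT | VC [19, 20, 15]

SEQ = [MISS, L1-HIT, MISS, MISS, VC-HIT, MISS, L1-HIT, L1-HIT, L1-HIT, L1-HIT, L1-HIT, MISS, VC-HIT, VC-HIT, VC-HIT]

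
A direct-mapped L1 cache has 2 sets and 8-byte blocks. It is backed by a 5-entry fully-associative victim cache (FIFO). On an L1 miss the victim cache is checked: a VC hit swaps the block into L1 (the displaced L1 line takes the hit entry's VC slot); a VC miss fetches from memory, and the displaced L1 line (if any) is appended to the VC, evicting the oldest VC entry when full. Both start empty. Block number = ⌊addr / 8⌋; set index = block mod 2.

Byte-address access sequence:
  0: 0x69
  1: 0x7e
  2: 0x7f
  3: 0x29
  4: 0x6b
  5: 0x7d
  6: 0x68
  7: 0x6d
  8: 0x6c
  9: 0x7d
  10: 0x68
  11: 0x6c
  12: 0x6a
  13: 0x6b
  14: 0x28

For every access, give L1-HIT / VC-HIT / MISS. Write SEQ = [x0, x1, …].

SEQ = [MISS, MISS, L1-HIT, MISS, VC-HIT, VC-HIT, VC-HIT, L1-HIT, L1-HIT, VC-HIT, VC-HIT, L1-HIT, L1-HIT, L1-HIT, VC-HIT]

0: 0x69 (blk 13, set 1) → MISS  vc=[]
1: 0x7e (blk 15, set 1) → MISS  vc=[13]
2: 0x7f (blk 15, set 1) → L1-HIT  vc=[13]
3: 0x29 (blk 5, set 1) → MISS  vc=[13, 15]
4: 0x6b (blk 13, set 1) → VC-HIT  vc=[5, 15]
5: 0x7d (blk 15, set 1) → VC-HIT  vc=[5, 13]
6: 0x68 (blk 13, set 1) → VC-HIT  vc=[5, 15]
7: 0x6d (blk 13, set 1) → L1-HIT  vc=[5, 15]
8: 0x6c (blk 13, set 1) → L1-HIT  vc=[5, 15]
9: 0x7d (blk 15, set 1) → VC-HIT  vc=[5, 13]
10: 0x68 (blk 13, set 1) → VC-HIT  vc=[5, 15]
11: 0x6c (blk 13, set 1) → L1-HIT  vc=[5, 15]
12: 0x6a (blk 13, set 1) → L1-HIT  vc=[5, 15]
13: 0x6b (blk 13, set 1) → L1-HIT  vc=[5, 15]
14: 0x28 (blk 5, set 1) → VC-HIT  vc=[13, 15]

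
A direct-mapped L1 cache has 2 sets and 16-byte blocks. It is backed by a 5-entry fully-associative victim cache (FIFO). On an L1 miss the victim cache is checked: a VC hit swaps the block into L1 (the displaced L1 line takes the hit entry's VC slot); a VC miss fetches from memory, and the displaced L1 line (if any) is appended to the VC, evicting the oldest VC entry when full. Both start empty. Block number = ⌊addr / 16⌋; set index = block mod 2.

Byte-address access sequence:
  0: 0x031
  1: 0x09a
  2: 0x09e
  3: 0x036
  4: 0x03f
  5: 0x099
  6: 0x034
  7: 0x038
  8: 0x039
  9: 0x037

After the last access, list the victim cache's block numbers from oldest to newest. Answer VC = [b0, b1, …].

VC = [9]

  [0] addr=0x31 blk=3 s=1: MISS | VC []
  [1] addr=0x9a blk=9 s=1: MISS | VC [3]
  [2] addr=0x9e blk=9 s=1: L1-HIT | VC [3]
  [3] addr=0x36 blk=3 s=1: VC-HIT | VC [9]
  [4] addr=0x3f blk=3 s=1: L1-HIT | VC [9]
  [5] addr=0x99 blk=9 s=1: VC-HIT | VC [3]
  [6] addr=0x34 blk=3 s=1: VC-HIT | VC [9]
  [7] addr=0x38 blk=3 s=1: L1-HIT | VC [9]
  [8] addr=0x39 blk=3 s=1: L1-HIT | VC [9]
  [9] addr=0x37 blk=3 s=1: L1-HIT | VC [9]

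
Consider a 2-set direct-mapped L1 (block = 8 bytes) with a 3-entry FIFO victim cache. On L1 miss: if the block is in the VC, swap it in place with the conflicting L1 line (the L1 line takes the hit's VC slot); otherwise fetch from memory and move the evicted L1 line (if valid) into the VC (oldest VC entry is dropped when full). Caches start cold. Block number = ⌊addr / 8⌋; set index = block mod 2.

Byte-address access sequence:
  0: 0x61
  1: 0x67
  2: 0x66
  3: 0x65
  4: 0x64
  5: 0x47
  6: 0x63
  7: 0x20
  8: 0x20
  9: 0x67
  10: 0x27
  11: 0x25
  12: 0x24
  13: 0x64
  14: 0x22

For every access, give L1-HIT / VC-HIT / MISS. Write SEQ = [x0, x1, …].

SEQ = [MISS, L1-HIT, L1-HIT, L1-HIT, L1-HIT, MISS, VC-HIT, MISS, L1-HIT, VC-HIT, VC-HIT, L1-HIT, L1-HIT, VC-HIT, VC-HIT]

#0 0x61→b12/s0 MISS; vc=[]
#1 0x67→b12/s0 L1-HIT; vc=[]
#2 0x66→b12/s0 L1-HIT; vc=[]
#3 0x65→b12/s0 L1-HIT; vc=[]
#4 0x64→b12/s0 L1-HIT; vc=[]
#5 0x47→b8/s0 MISS; vc=[12]
#6 0x63→b12/s0 VC-HIT; vc=[8]
#7 0x20→b4/s0 MISS; vc=[8,12]
#8 0x20→b4/s0 L1-HIT; vc=[8,12]
#9 0x67→b12/s0 VC-HIT; vc=[8,4]
#10 0x27→b4/s0 VC-HIT; vc=[8,12]
#11 0x25→b4/s0 L1-HIT; vc=[8,12]
#12 0x24→b4/s0 L1-HIT; vc=[8,12]
#13 0x64→b12/s0 VC-HIT; vc=[8,4]
#14 0x22→b4/s0 VC-HIT; vc=[8,12]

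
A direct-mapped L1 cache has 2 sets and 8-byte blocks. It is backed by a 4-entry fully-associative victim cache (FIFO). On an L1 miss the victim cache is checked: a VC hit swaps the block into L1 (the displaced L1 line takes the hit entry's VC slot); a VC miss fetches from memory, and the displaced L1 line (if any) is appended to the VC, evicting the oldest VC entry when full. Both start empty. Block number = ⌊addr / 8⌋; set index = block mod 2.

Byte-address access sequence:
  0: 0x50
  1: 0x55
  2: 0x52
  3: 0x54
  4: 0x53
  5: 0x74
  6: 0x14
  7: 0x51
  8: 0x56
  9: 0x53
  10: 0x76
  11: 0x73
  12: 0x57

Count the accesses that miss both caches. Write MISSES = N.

  [0] addr=0x50 blk=10 s=0: MISS | VC []
  [1] addr=0x55 blk=10 s=0: L1-HIT | VC []
  [2] addr=0x52 blk=10 s=0: L1-HIT | VC []
  [3] addr=0x54 blk=10 s=0: L1-HIT | VC []
  [4] addr=0x53 blk=10 s=0: L1-HIT | VC []
  [5] addr=0x74 blk=14 s=0: MISS | VC [10]
  [6] addr=0x14 blk=2 s=0: MISS | VC [10, 14]
  [7] addr=0x51 blk=10 s=0: VC-HIT | VC [2, 14]
  [8] addr=0x56 blk=10 s=0: L1-HIT | VC [2, 14]
  [9] addr=0x53 blk=10 s=0: L1-HIT | VC [2, 14]
  [10] addr=0x76 blk=14 s=0: VC-HIT | VC [2, 10]
  [11] addr=0x73 blk=14 s=0: L1-HIT | VC [2, 10]
  [12] addr=0x57 blk=10 s=0: VC-HIT | VC [2, 14]

MISSES = 3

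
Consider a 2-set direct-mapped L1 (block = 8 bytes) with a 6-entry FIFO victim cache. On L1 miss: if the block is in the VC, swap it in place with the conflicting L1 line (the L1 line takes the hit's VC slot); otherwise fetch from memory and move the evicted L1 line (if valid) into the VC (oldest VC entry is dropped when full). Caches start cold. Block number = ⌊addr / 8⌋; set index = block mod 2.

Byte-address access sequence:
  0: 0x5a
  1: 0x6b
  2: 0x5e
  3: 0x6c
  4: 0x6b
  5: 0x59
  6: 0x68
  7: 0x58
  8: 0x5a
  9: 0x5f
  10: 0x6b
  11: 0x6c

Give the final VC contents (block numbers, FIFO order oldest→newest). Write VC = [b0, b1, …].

VC = [11]

  [0] addr=0x5a blk=11 s=1: MISS | VC []
  [1] addr=0x6b blk=13 s=1: MISS | VC [11]
  [2] addr=0x5e blk=11 s=1: VC-HIT | VC [13]
  [3] addr=0x6c blk=13 s=1: VC-HIT | VC [11]
  [4] addr=0x6b blk=13 s=1: L1-HIT | VC [11]
  [5] addr=0x59 blk=11 s=1: VC-HIT | VC [13]
  [6] addr=0x68 blk=13 s=1: VC-HIT | VC [11]
  [7] addr=0x58 blk=11 s=1: VC-HIT | VC [13]
  [8] addr=0x5a blk=11 s=1: L1-HIT | VC [13]
  [9] addr=0x5f blk=11 s=1: L1-HIT | VC [13]
  [10] addr=0x6b blk=13 s=1: VC-HIT | VC [11]
  [11] addr=0x6c blk=13 s=1: L1-HIT | VC [11]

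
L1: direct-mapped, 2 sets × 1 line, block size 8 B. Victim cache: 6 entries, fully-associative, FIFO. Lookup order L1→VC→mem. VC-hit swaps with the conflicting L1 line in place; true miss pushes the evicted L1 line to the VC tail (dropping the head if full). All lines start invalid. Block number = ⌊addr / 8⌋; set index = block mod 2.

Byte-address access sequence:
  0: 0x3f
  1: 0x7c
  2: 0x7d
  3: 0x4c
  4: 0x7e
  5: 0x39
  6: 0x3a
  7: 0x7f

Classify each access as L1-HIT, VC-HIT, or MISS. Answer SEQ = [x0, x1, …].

  [0] addr=0x3f blk=7 s=1: MISS | VC []
  [1] addr=0x7c blk=15 s=1: MISS | VC [7]
  [2] addr=0x7d blk=15 s=1: L1-HIT | VC [7]
  [3] addr=0x4c blk=9 s=1: MISS | VC [7, 15]
  [4] addr=0x7e blk=15 s=1: VC-HIT | VC [7, 9]
  [5] addr=0x39 blk=7 s=1: VC-HIT | VC [15, 9]
  [6] addr=0x3a blk=7 s=1: L1-HIT | VC [15, 9]
  [7] addr=0x7f blk=15 s=1: VC-HIT | VC [7, 9]

SEQ = [MISS, MISS, L1-HIT, MISS, VC-HIT, VC-HIT, L1-HIT, VC-HIT]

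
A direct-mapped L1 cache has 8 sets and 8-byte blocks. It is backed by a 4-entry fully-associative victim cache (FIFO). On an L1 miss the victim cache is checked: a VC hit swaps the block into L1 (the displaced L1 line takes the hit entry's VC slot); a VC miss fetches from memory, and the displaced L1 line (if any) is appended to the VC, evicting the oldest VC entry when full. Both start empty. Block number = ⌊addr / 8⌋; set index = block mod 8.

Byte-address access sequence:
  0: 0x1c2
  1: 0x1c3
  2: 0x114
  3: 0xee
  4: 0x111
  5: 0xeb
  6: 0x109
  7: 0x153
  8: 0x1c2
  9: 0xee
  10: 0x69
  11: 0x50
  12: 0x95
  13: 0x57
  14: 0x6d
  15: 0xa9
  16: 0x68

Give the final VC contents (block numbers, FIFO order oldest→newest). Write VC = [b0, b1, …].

VC = [29, 42, 18, 21]

#0 0x1c2→b56/s0 MISS; vc=[]
#1 0x1c3→b56/s0 L1-HIT; vc=[]
#2 0x114→b34/s2 MISS; vc=[]
#3 0xee→b29/s5 MISS; vc=[]
#4 0x111→b34/s2 L1-HIT; vc=[]
#5 0xeb→b29/s5 L1-HIT; vc=[]
#6 0x109→b33/s1 MISS; vc=[]
#7 0x153→b42/s2 MISS; vc=[34]
#8 0x1c2→b56/s0 L1-HIT; vc=[34]
#9 0xee→b29/s5 L1-HIT; vc=[34]
#10 0x69→b13/s5 MISS; vc=[34,29]
#11 0x50→b10/s2 MISS; vc=[34,29,42]
#12 0x95→b18/s2 MISS; vc=[34,29,42,10]
#13 0x57→b10/s2 VC-HIT; vc=[34,29,42,18]
#14 0x6d→b13/s5 L1-HIT; vc=[34,29,42,18]
#15 0xa9→b21/s5 MISS; vc=[29,42,18,13]
#16 0x68→b13/s5 VC-HIT; vc=[29,42,18,21]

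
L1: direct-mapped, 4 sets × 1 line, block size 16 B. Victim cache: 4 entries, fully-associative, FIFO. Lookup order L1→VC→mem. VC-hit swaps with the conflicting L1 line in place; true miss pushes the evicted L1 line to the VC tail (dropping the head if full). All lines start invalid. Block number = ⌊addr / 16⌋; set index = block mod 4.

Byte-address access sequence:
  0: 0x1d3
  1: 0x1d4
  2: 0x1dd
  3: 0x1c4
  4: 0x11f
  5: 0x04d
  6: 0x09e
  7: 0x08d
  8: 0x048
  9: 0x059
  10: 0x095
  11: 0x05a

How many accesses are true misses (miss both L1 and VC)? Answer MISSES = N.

  [0] addr=0x1d3 blk=29 s=1: MISS | VC []
  [1] addr=0x1d4 blk=29 s=1: L1-HIT | VC []
  [2] addr=0x1dd blk=29 s=1: L1-HIT | VC []
  [3] addr=0x1c4 blk=28 s=0: MISS | VC []
  [4] addr=0x11f blk=17 s=1: MISS | VC [29]
  [5] addr=0x4d blk=4 s=0: MISS | VC [29, 28]
  [6] addr=0x9e blk=9 s=1: MISS | VC [29, 28, 17]
  [7] addr=0x8d blk=8 s=0: MISS | VC [29, 28, 17, 4]
  [8] addr=0x48 blk=4 s=0: VC-HIT | VC [29, 28, 17, 8]
  [9] addr=0x59 blk=5 s=1: MISS | VC [28, 17, 8, 9]
  [10] addr=0x95 blk=9 s=1: VC-HIT | VC [28, 17, 8, 5]
  [11] addr=0x5a blk=5 s=1: VC-HIT | VC [28, 17, 8, 9]

MISSES = 7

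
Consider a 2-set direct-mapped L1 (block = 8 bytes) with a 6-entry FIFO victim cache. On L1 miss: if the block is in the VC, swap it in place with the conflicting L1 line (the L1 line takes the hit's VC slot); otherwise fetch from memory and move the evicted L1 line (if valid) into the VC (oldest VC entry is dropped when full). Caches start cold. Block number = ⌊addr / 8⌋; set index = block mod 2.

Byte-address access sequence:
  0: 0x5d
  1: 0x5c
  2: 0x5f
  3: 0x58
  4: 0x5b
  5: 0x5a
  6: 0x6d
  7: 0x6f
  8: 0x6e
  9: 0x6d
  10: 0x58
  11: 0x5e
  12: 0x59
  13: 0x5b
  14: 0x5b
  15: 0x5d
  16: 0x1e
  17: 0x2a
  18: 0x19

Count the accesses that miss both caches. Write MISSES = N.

MISSES = 4

  [0] addr=0x5d blk=11 s=1: MISS | VC []
  [1] addr=0x5c blk=11 s=1: L1-HIT | VC []
  [2] addr=0x5f blk=11 s=1: L1-HIT | VC []
  [3] addr=0x58 blk=11 s=1: L1-HIT | VC []
  [4] addr=0x5b blk=11 s=1: L1-HIT | VC []
  [5] addr=0x5a blk=11 s=1: L1-HIT | VC []
  [6] addr=0x6d blk=13 s=1: MISS | VC [11]
  [7] addr=0x6f blk=13 s=1: L1-HIT | VC [11]
  [8] addr=0x6e blk=13 s=1: L1-HIT | VC [11]
  [9] addr=0x6d blk=13 s=1: L1-HIT | VC [11]
  [10] addr=0x58 blk=11 s=1: VC-HIT | VC [13]
  [11] addr=0x5e blk=11 s=1: L1-HIT | VC [13]
  [12] addr=0x59 blk=11 s=1: L1-HIT | VC [13]
  [13] addr=0x5b blk=11 s=1: L1-HIT | VC [13]
  [14] addr=0x5b blk=11 s=1: L1-HIT | VC [13]
  [15] addr=0x5d blk=11 s=1: L1-HIT | VC [13]
  [16] addr=0x1e blk=3 s=1: MISS | VC [13, 11]
  [17] addr=0x2a blk=5 s=1: MISS | VC [13, 11, 3]
  [18] addr=0x19 blk=3 s=1: VC-HIT | VC [13, 11, 5]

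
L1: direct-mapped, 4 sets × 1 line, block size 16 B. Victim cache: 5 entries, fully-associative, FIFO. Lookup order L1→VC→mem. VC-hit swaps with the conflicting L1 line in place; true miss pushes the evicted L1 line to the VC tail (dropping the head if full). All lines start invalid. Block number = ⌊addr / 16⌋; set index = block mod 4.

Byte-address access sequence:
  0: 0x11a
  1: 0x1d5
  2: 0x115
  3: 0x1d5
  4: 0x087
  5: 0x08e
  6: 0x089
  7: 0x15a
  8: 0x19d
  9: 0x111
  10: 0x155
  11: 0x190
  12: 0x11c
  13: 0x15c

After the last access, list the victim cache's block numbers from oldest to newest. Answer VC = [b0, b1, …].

0: 0x11a (blk 17, set 1) → MISS  vc=[]
1: 0x1d5 (blk 29, set 1) → MISS  vc=[17]
2: 0x115 (blk 17, set 1) → VC-HIT  vc=[29]
3: 0x1d5 (blk 29, set 1) → VC-HIT  vc=[17]
4: 0x87 (blk 8, set 0) → MISS  vc=[17]
5: 0x8e (blk 8, set 0) → L1-HIT  vc=[17]
6: 0x89 (blk 8, set 0) → L1-HIT  vc=[17]
7: 0x15a (blk 21, set 1) → MISS  vc=[17, 29]
8: 0x19d (blk 25, set 1) → MISS  vc=[17, 29, 21]
9: 0x111 (blk 17, set 1) → VC-HIT  vc=[25, 29, 21]
10: 0x155 (blk 21, set 1) → VC-HIT  vc=[25, 29, 17]
11: 0x190 (blk 25, set 1) → VC-HIT  vc=[21, 29, 17]
12: 0x11c (blk 17, set 1) → VC-HIT  vc=[21, 29, 25]
13: 0x15c (blk 21, set 1) → VC-HIT  vc=[17, 29, 25]

VC = [17, 29, 25]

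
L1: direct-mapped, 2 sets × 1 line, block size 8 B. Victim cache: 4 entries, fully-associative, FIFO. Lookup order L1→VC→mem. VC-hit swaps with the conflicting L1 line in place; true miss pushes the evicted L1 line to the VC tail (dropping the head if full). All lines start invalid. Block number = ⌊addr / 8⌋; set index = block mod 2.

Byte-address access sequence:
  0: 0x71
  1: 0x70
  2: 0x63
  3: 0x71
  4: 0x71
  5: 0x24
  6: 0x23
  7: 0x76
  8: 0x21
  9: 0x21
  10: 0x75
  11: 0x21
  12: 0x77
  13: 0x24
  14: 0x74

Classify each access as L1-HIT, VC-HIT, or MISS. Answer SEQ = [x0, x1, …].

SEQ = [MISS, L1-HIT, MISS, VC-HIT, L1-HIT, MISS, L1-HIT, VC-HIT, VC-HIT, L1-HIT, VC-HIT, VC-HIT, VC-HIT, VC-HIT, VC-HIT]

0: 0x71 (blk 14, set 0) → MISS  vc=[]
1: 0x70 (blk 14, set 0) → L1-HIT  vc=[]
2: 0x63 (blk 12, set 0) → MISS  vc=[14]
3: 0x71 (blk 14, set 0) → VC-HIT  vc=[12]
4: 0x71 (blk 14, set 0) → L1-HIT  vc=[12]
5: 0x24 (blk 4, set 0) → MISS  vc=[12, 14]
6: 0x23 (blk 4, set 0) → L1-HIT  vc=[12, 14]
7: 0x76 (blk 14, set 0) → VC-HIT  vc=[12, 4]
8: 0x21 (blk 4, set 0) → VC-HIT  vc=[12, 14]
9: 0x21 (blk 4, set 0) → L1-HIT  vc=[12, 14]
10: 0x75 (blk 14, set 0) → VC-HIT  vc=[12, 4]
11: 0x21 (blk 4, set 0) → VC-HIT  vc=[12, 14]
12: 0x77 (blk 14, set 0) → VC-HIT  vc=[12, 4]
13: 0x24 (blk 4, set 0) → VC-HIT  vc=[12, 14]
14: 0x74 (blk 14, set 0) → VC-HIT  vc=[12, 4]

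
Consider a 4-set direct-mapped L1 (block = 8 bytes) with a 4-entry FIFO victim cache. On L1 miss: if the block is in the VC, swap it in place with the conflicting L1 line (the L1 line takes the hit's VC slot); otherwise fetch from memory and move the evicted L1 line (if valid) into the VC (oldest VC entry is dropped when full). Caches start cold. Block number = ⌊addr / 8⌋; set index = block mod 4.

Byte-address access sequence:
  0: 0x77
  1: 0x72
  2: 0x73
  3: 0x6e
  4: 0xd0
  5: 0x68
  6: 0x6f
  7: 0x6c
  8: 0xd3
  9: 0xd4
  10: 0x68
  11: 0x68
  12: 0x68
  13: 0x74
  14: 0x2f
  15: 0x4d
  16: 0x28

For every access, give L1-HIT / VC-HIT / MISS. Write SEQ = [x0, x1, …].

0: 0x77 (blk 14, set 2) → MISS  vc=[]
1: 0x72 (blk 14, set 2) → L1-HIT  vc=[]
2: 0x73 (blk 14, set 2) → L1-HIT  vc=[]
3: 0x6e (blk 13, set 1) → MISS  vc=[]
4: 0xd0 (blk 26, set 2) → MISS  vc=[14]
5: 0x68 (blk 13, set 1) → L1-HIT  vc=[14]
6: 0x6f (blk 13, set 1) → L1-HIT  vc=[14]
7: 0x6c (blk 13, set 1) → L1-HIT  vc=[14]
8: 0xd3 (blk 26, set 2) → L1-HIT  vc=[14]
9: 0xd4 (blk 26, set 2) → L1-HIT  vc=[14]
10: 0x68 (blk 13, set 1) → L1-HIT  vc=[14]
11: 0x68 (blk 13, set 1) → L1-HIT  vc=[14]
12: 0x68 (blk 13, set 1) → L1-HIT  vc=[14]
13: 0x74 (blk 14, set 2) → VC-HIT  vc=[26]
14: 0x2f (blk 5, set 1) → MISS  vc=[26, 13]
15: 0x4d (blk 9, set 1) → MISS  vc=[26, 13, 5]
16: 0x28 (blk 5, set 1) → VC-HIT  vc=[26, 13, 9]

SEQ = [MISS, L1-HIT, L1-HIT, MISS, MISS, L1-HIT, L1-HIT, L1-HIT, L1-HIT, L1-HIT, L1-HIT, L1-HIT, L1-HIT, VC-HIT, MISS, MISS, VC-HIT]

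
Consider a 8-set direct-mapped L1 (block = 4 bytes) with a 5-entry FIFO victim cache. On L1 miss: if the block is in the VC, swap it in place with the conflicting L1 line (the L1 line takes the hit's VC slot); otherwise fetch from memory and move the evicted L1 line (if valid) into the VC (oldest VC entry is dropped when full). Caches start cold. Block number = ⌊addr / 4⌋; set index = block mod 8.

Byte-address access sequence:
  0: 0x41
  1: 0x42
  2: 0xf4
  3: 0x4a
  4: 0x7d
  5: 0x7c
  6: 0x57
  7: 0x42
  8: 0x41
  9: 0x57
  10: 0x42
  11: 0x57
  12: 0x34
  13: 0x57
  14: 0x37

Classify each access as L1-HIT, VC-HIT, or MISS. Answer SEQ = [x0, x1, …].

0: 0x41 (blk 16, set 0) → MISS  vc=[]
1: 0x42 (blk 16, set 0) → L1-HIT  vc=[]
2: 0xf4 (blk 61, set 5) → MISS  vc=[]
3: 0x4a (blk 18, set 2) → MISS  vc=[]
4: 0x7d (blk 31, set 7) → MISS  vc=[]
5: 0x7c (blk 31, set 7) → L1-HIT  vc=[]
6: 0x57 (blk 21, set 5) → MISS  vc=[61]
7: 0x42 (blk 16, set 0) → L1-HIT  vc=[61]
8: 0x41 (blk 16, set 0) → L1-HIT  vc=[61]
9: 0x57 (blk 21, set 5) → L1-HIT  vc=[61]
10: 0x42 (blk 16, set 0) → L1-HIT  vc=[61]
11: 0x57 (blk 21, set 5) → L1-HIT  vc=[61]
12: 0x34 (blk 13, set 5) → MISS  vc=[61, 21]
13: 0x57 (blk 21, set 5) → VC-HIT  vc=[61, 13]
14: 0x37 (blk 13, set 5) → VC-HIT  vc=[61, 21]

SEQ = [MISS, L1-HIT, MISS, MISS, MISS, L1-HIT, MISS, L1-HIT, L1-HIT, L1-HIT, L1-HIT, L1-HIT, MISS, VC-HIT, VC-HIT]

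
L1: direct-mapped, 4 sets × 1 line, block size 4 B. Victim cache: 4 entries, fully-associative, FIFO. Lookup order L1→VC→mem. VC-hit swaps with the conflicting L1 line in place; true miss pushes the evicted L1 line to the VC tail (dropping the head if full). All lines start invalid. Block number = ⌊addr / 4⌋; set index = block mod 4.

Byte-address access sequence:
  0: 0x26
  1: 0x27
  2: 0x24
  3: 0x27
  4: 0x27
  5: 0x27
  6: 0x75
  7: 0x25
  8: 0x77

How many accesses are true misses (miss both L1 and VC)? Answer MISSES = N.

0: 0x26 (blk 9, set 1) → MISS  vc=[]
1: 0x27 (blk 9, set 1) → L1-HIT  vc=[]
2: 0x24 (blk 9, set 1) → L1-HIT  vc=[]
3: 0x27 (blk 9, set 1) → L1-HIT  vc=[]
4: 0x27 (blk 9, set 1) → L1-HIT  vc=[]
5: 0x27 (blk 9, set 1) → L1-HIT  vc=[]
6: 0x75 (blk 29, set 1) → MISS  vc=[9]
7: 0x25 (blk 9, set 1) → VC-HIT  vc=[29]
8: 0x77 (blk 29, set 1) → VC-HIT  vc=[9]

MISSES = 2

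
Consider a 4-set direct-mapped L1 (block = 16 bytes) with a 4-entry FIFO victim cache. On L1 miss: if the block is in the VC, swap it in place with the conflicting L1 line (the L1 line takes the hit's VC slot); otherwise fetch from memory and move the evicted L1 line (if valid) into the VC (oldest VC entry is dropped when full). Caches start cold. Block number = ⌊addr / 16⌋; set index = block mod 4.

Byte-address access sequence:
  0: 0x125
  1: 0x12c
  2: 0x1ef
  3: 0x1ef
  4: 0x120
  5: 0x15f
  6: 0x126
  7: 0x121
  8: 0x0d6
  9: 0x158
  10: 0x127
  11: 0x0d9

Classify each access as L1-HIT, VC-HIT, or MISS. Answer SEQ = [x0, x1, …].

  [0] addr=0x125 blk=18 s=2: MISS | VC []
  [1] addr=0x12c blk=18 s=2: L1-HIT | VC []
  [2] addr=0x1ef blk=30 s=2: MISS | VC [18]
  [3] addr=0x1ef blk=30 s=2: L1-HIT | VC [18]
  [4] addr=0x120 blk=18 s=2: VC-HIT | VC [30]
  [5] addr=0x15f blk=21 s=1: MISS | VC [30]
  [6] addr=0x126 blk=18 s=2: L1-HIT | VC [30]
  [7] addr=0x121 blk=18 s=2: L1-HIT | VC [30]
  [8] addr=0xd6 blk=13 s=1: MISS | VC [30, 21]
  [9] addr=0x158 blk=21 s=1: VC-HIT | VC [30, 13]
  [10] addr=0x127 blk=18 s=2: L1-HIT | VC [30, 13]
  [11] addr=0xd9 blk=13 s=1: VC-HIT | VC [30, 21]

SEQ = [MISS, L1-HIT, MISS, L1-HIT, VC-HIT, MISS, L1-HIT, L1-HIT, MISS, VC-HIT, L1-HIT, VC-HIT]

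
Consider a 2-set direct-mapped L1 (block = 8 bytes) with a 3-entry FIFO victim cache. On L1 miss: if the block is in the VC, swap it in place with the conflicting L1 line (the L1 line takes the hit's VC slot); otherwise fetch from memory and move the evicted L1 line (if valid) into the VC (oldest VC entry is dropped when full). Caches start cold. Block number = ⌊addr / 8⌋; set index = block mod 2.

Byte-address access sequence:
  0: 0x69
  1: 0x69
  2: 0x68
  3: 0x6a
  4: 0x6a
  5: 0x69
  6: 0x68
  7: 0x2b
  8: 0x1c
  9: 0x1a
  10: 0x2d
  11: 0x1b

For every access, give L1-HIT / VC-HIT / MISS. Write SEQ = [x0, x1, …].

SEQ = [MISS, L1-HIT, L1-HIT, L1-HIT, L1-HIT, L1-HIT, L1-HIT, MISS, MISS, L1-HIT, VC-HIT, VC-HIT]

0: 0x69 (blk 13, set 1) → MISS  vc=[]
1: 0x69 (blk 13, set 1) → L1-HIT  vc=[]
2: 0x68 (blk 13, set 1) → L1-HIT  vc=[]
3: 0x6a (blk 13, set 1) → L1-HIT  vc=[]
4: 0x6a (blk 13, set 1) → L1-HIT  vc=[]
5: 0x69 (blk 13, set 1) → L1-HIT  vc=[]
6: 0x68 (blk 13, set 1) → L1-HIT  vc=[]
7: 0x2b (blk 5, set 1) → MISS  vc=[13]
8: 0x1c (blk 3, set 1) → MISS  vc=[13, 5]
9: 0x1a (blk 3, set 1) → L1-HIT  vc=[13, 5]
10: 0x2d (blk 5, set 1) → VC-HIT  vc=[13, 3]
11: 0x1b (blk 3, set 1) → VC-HIT  vc=[13, 5]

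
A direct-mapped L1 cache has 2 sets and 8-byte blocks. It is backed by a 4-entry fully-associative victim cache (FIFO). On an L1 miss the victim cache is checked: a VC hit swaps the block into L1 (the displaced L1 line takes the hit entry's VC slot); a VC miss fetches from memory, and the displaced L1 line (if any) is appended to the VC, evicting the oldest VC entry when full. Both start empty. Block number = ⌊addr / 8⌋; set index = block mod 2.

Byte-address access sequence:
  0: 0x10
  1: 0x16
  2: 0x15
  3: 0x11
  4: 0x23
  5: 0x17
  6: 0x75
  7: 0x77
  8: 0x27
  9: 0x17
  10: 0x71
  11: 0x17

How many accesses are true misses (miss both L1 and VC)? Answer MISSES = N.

#0 0x10→b2/s0 MISS; vc=[]
#1 0x16→b2/s0 L1-HIT; vc=[]
#2 0x15→b2/s0 L1-HIT; vc=[]
#3 0x11→b2/s0 L1-HIT; vc=[]
#4 0x23→b4/s0 MISS; vc=[2]
#5 0x17→b2/s0 VC-HIT; vc=[4]
#6 0x75→b14/s0 MISS; vc=[4,2]
#7 0x77→b14/s0 L1-HIT; vc=[4,2]
#8 0x27→b4/s0 VC-HIT; vc=[14,2]
#9 0x17→b2/s0 VC-HIT; vc=[14,4]
#10 0x71→b14/s0 VC-HIT; vc=[2,4]
#11 0x17→b2/s0 VC-HIT; vc=[14,4]

MISSES = 3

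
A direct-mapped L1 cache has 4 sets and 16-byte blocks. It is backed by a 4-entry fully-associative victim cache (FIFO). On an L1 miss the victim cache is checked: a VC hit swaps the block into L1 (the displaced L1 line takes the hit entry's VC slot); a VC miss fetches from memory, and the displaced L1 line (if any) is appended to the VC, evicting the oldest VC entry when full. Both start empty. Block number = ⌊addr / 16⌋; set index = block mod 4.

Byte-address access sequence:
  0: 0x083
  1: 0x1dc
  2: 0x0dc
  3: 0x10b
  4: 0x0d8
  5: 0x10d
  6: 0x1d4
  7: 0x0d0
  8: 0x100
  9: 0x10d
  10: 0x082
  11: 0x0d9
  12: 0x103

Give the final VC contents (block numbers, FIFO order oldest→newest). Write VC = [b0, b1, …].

VC = [29, 8]

#0 0x83→b8/s0 MISS; vc=[]
#1 0x1dc→b29/s1 MISS; vc=[]
#2 0xdc→b13/s1 MISS; vc=[29]
#3 0x10b→b16/s0 MISS; vc=[29,8]
#4 0xd8→b13/s1 L1-HIT; vc=[29,8]
#5 0x10d→b16/s0 L1-HIT; vc=[29,8]
#6 0x1d4→b29/s1 VC-HIT; vc=[13,8]
#7 0xd0→b13/s1 VC-HIT; vc=[29,8]
#8 0x100→b16/s0 L1-HIT; vc=[29,8]
#9 0x10d→b16/s0 L1-HIT; vc=[29,8]
#10 0x82→b8/s0 VC-HIT; vc=[29,16]
#11 0xd9→b13/s1 L1-HIT; vc=[29,16]
#12 0x103→b16/s0 VC-HIT; vc=[29,8]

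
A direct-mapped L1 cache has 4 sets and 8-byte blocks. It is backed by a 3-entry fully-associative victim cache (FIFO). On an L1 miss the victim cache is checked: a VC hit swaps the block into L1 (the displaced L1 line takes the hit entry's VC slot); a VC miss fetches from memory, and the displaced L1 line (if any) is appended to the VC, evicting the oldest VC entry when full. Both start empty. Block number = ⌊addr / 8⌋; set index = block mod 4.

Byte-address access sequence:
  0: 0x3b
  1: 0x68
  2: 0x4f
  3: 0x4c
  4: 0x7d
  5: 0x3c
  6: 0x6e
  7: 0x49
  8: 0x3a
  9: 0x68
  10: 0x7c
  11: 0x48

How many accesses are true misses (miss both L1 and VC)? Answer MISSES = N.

MISSES = 4

#0 0x3b→b7/s3 MISS; vc=[]
#1 0x68→b13/s1 MISS; vc=[]
#2 0x4f→b9/s1 MISS; vc=[13]
#3 0x4c→b9/s1 L1-HIT; vc=[13]
#4 0x7d→b15/s3 MISS; vc=[13,7]
#5 0x3c→b7/s3 VC-HIT; vc=[13,15]
#6 0x6e→b13/s1 VC-HIT; vc=[9,15]
#7 0x49→b9/s1 VC-HIT; vc=[13,15]
#8 0x3a→b7/s3 L1-HIT; vc=[13,15]
#9 0x68→b13/s1 VC-HIT; vc=[9,15]
#10 0x7c→b15/s3 VC-HIT; vc=[9,7]
#11 0x48→b9/s1 VC-HIT; vc=[13,7]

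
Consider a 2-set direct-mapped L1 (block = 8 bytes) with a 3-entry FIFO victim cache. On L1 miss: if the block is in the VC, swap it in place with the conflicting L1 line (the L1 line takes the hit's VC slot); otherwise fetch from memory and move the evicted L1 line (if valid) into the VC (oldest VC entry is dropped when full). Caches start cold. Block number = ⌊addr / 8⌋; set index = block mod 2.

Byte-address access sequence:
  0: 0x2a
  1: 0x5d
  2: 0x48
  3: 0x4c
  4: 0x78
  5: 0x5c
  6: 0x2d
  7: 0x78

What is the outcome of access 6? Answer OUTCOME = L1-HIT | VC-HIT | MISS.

0: 0x2a (blk 5, set 1) → MISS  vc=[]
1: 0x5d (blk 11, set 1) → MISS  vc=[5]
2: 0x48 (blk 9, set 1) → MISS  vc=[5, 11]
3: 0x4c (blk 9, set 1) → L1-HIT  vc=[5, 11]
4: 0x78 (blk 15, set 1) → MISS  vc=[5, 11, 9]
5: 0x5c (blk 11, set 1) → VC-HIT  vc=[5, 15, 9]
6: 0x2d (blk 5, set 1) → VC-HIT  vc=[11, 15, 9]
7: 0x78 (blk 15, set 1) → VC-HIT  vc=[11, 5, 9]

OUTCOME = VC-HIT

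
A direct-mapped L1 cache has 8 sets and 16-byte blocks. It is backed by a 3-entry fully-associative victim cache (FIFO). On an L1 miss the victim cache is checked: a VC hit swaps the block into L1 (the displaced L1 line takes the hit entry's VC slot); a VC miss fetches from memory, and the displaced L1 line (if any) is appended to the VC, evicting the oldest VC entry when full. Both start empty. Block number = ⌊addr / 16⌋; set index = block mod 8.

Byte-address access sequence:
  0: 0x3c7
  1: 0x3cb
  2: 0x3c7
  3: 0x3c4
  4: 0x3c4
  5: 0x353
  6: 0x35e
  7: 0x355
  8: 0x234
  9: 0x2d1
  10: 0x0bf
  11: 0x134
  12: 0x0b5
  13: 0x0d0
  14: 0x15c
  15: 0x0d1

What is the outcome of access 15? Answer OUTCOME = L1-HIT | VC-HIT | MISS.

  [0] addr=0x3c7 blk=60 s=4: MISS | VC []
  [1] addr=0x3cb blk=60 s=4: L1-HIT | VC []
  [2] addr=0x3c7 blk=60 s=4: L1-HIT | VC []
  [3] addr=0x3c4 blk=60 s=4: L1-HIT | VC []
  [4] addr=0x3c4 blk=60 s=4: L1-HIT | VC []
  [5] addr=0x353 blk=53 s=5: MISS | VC []
  [6] addr=0x35e blk=53 s=5: L1-HIT | VC []
  [7] addr=0x355 blk=53 s=5: L1-HIT | VC []
  [8] addr=0x234 blk=35 s=3: MISS | VC []
  [9] addr=0x2d1 blk=45 s=5: MISS | VC [53]
  [10] addr=0xbf blk=11 s=3: MISS | VC [53, 35]
  [11] addr=0x134 blk=19 s=3: MISS | VC [53, 35, 11]
  [12] addr=0xb5 blk=11 s=3: VC-HIT | VC [53, 35, 19]
  [13] addr=0xd0 blk=13 s=5: MISS | VC [35, 19, 45]
  [14] addr=0x15c blk=21 s=5: MISS | VC [19, 45, 13]
  [15] addr=0xd1 blk=13 s=5: VC-HIT | VC [19, 45, 21]

OUTCOME = VC-HIT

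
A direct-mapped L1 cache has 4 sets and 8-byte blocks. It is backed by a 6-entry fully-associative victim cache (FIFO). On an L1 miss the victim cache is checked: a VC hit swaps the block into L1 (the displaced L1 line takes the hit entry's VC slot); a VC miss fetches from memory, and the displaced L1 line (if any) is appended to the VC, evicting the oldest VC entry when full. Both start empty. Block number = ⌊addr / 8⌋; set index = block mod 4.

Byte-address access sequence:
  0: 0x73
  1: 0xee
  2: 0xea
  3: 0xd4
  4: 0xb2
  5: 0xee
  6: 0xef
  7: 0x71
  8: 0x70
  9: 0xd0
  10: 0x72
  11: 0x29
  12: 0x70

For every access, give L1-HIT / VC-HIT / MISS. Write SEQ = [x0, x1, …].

  [0] addr=0x73 blk=14 s=2: MISS | VC []
  [1] addr=0xee blk=29 s=1: MISS | VC []
  [2] addr=0xea blk=29 s=1: L1-HIT | VC []
  [3] addr=0xd4 blk=26 s=2: MISS | VC [14]
  [4] addr=0xb2 blk=22 s=2: MISS | VC [14, 26]
  [5] addr=0xee blk=29 s=1: L1-HIT | VC [14, 26]
  [6] addr=0xef blk=29 s=1: L1-HIT | VC [14, 26]
  [7] addr=0x71 blk=14 s=2: VC-HIT | VC [22, 26]
  [8] addr=0x70 blk=14 s=2: L1-HIT | VC [22, 26]
  [9] addr=0xd0 blk=26 s=2: VC-HIT | VC [22, 14]
  [10] addr=0x72 blk=14 s=2: VC-HIT | VC [22, 26]
  [11] addr=0x29 blk=5 s=1: MISS | VC [22, 26, 29]
  [12] addr=0x70 blk=14 s=2: L1-HIT | VC [22, 26, 29]

SEQ = [MISS, MISS, L1-HIT, MISS, MISS, L1-HIT, L1-HIT, VC-HIT, L1-HIT, VC-HIT, VC-HIT, MISS, L1-HIT]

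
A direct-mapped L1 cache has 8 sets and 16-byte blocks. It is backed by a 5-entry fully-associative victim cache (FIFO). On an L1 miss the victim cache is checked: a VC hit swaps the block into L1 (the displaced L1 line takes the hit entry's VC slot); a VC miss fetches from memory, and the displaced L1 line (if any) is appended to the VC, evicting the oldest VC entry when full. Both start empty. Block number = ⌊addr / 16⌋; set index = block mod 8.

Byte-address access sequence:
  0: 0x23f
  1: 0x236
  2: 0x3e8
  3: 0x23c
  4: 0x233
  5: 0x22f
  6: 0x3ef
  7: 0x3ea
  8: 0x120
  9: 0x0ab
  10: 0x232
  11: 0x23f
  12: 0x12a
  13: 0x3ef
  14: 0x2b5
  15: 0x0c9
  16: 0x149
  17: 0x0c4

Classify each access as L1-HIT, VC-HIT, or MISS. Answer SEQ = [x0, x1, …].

SEQ = [MISS, L1-HIT, MISS, L1-HIT, L1-HIT, MISS, L1-HIT, L1-HIT, MISS, MISS, L1-HIT, L1-HIT, VC-HIT, L1-HIT, MISS, MISS, MISS, VC-HIT]

  [0] addr=0x23f blk=35 s=3: MISS | VC []
  [1] addr=0x236 blk=35 s=3: L1-HIT | VC []
  [2] addr=0x3e8 blk=62 s=6: MISS | VC []
  [3] addr=0x23c blk=35 s=3: L1-HIT | VC []
  [4] addr=0x233 blk=35 s=3: L1-HIT | VC []
  [5] addr=0x22f blk=34 s=2: MISS | VC []
  [6] addr=0x3ef blk=62 s=6: L1-HIT | VC []
  [7] addr=0x3ea blk=62 s=6: L1-HIT | VC []
  [8] addr=0x120 blk=18 s=2: MISS | VC [34]
  [9] addr=0xab blk=10 s=2: MISS | VC [34, 18]
  [10] addr=0x232 blk=35 s=3: L1-HIT | VC [34, 18]
  [11] addr=0x23f blk=35 s=3: L1-HIT | VC [34, 18]
  [12] addr=0x12a blk=18 s=2: VC-HIT | VC [34, 10]
  [13] addr=0x3ef blk=62 s=6: L1-HIT | VC [34, 10]
  [14] addr=0x2b5 blk=43 s=3: MISS | VC [34, 10, 35]
  [15] addr=0xc9 blk=12 s=4: MISS | VC [34, 10, 35]
  [16] addr=0x149 blk=20 s=4: MISS | VC [34, 10, 35, 12]
  [17] addr=0xc4 blk=12 s=4: VC-HIT | VC [34, 10, 35, 20]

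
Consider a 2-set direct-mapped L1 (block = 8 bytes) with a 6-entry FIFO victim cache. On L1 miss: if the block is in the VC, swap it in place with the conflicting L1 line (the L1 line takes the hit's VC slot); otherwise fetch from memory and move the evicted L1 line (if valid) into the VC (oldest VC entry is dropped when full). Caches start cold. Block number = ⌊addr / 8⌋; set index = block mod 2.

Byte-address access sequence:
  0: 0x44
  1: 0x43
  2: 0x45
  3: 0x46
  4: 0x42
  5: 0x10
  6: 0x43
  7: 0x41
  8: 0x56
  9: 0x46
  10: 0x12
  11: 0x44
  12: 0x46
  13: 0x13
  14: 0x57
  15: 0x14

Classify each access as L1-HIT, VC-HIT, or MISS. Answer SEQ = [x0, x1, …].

SEQ = [MISS, L1-HIT, L1-HIT, L1-HIT, L1-HIT, MISS, VC-HIT, L1-HIT, MISS, VC-HIT, VC-HIT, VC-HIT, L1-HIT, VC-HIT, VC-HIT, VC-HIT]

0: 0x44 (blk 8, set 0) → MISS  vc=[]
1: 0x43 (blk 8, set 0) → L1-HIT  vc=[]
2: 0x45 (blk 8, set 0) → L1-HIT  vc=[]
3: 0x46 (blk 8, set 0) → L1-HIT  vc=[]
4: 0x42 (blk 8, set 0) → L1-HIT  vc=[]
5: 0x10 (blk 2, set 0) → MISS  vc=[8]
6: 0x43 (blk 8, set 0) → VC-HIT  vc=[2]
7: 0x41 (blk 8, set 0) → L1-HIT  vc=[2]
8: 0x56 (blk 10, set 0) → MISS  vc=[2, 8]
9: 0x46 (blk 8, set 0) → VC-HIT  vc=[2, 10]
10: 0x12 (blk 2, set 0) → VC-HIT  vc=[8, 10]
11: 0x44 (blk 8, set 0) → VC-HIT  vc=[2, 10]
12: 0x46 (blk 8, set 0) → L1-HIT  vc=[2, 10]
13: 0x13 (blk 2, set 0) → VC-HIT  vc=[8, 10]
14: 0x57 (blk 10, set 0) → VC-HIT  vc=[8, 2]
15: 0x14 (blk 2, set 0) → VC-HIT  vc=[8, 10]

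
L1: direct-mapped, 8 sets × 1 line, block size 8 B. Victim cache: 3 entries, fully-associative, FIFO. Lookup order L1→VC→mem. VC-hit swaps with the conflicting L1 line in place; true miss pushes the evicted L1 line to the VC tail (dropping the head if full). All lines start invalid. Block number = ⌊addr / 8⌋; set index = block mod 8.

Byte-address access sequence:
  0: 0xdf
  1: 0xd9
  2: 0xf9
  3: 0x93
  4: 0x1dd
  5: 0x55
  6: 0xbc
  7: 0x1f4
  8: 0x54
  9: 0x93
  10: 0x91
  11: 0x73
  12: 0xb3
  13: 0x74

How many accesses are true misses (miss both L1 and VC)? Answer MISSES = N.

#0 0xdf→b27/s3 MISS; vc=[]
#1 0xd9→b27/s3 L1-HIT; vc=[]
#2 0xf9→b31/s7 MISS; vc=[]
#3 0x93→b18/s2 MISS; vc=[]
#4 0x1dd→b59/s3 MISS; vc=[27]
#5 0x55→b10/s2 MISS; vc=[27,18]
#6 0xbc→b23/s7 MISS; vc=[27,18,31]
#7 0x1f4→b62/s6 MISS; vc=[27,18,31]
#8 0x54→b10/s2 L1-HIT; vc=[27,18,31]
#9 0x93→b18/s2 VC-HIT; vc=[27,10,31]
#10 0x91→b18/s2 L1-HIT; vc=[27,10,31]
#11 0x73→b14/s6 MISS; vc=[10,31,62]
#12 0xb3→b22/s6 MISS; vc=[31,62,14]
#13 0x74→b14/s6 VC-HIT; vc=[31,62,22]

MISSES = 9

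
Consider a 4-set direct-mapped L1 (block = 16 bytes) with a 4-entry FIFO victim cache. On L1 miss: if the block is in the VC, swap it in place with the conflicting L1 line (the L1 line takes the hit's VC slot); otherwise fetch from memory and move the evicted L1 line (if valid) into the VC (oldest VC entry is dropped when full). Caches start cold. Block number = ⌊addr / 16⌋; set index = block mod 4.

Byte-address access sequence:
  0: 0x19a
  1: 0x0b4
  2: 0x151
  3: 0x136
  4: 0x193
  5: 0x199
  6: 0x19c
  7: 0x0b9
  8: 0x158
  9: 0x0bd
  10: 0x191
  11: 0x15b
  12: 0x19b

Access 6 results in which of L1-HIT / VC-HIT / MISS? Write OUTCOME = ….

  [0] addr=0x19a blk=25 s=1: MISS | VC []
  [1] addr=0xb4 blk=11 s=3: MISS | VC []
  [2] addr=0x151 blk=21 s=1: MISS | VC [25]
  [3] addr=0x136 blk=19 s=3: MISS | VC [25, 11]
  [4] addr=0x193 blk=25 s=1: VC-HIT | VC [21, 11]
  [5] addr=0x199 blk=25 s=1: L1-HIT | VC [21, 11]
  [6] addr=0x19c blk=25 s=1: L1-HIT | VC [21, 11]
  [7] addr=0xb9 blk=11 s=3: VC-HIT | VC [21, 19]
  [8] addr=0x158 blk=21 s=1: VC-HIT | VC [25, 19]
  [9] addr=0xbd blk=11 s=3: L1-HIT | VC [25, 19]
  [10] addr=0x191 blk=25 s=1: VC-HIT | VC [21, 19]
  [11] addr=0x15b blk=21 s=1: VC-HIT | VC [25, 19]
  [12] addr=0x19b blk=25 s=1: VC-HIT | VC [21, 19]

OUTCOME = L1-HIT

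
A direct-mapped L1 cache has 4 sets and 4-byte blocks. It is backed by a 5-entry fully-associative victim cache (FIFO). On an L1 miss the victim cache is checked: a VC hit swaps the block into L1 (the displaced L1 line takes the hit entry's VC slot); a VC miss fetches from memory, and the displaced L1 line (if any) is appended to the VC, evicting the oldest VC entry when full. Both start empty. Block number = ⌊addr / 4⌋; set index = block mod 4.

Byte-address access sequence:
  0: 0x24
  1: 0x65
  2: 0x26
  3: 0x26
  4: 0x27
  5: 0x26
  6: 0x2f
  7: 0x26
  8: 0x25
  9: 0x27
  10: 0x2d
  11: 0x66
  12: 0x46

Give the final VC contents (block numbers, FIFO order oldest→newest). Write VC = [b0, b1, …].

VC = [9, 25]

#0 0x24→b9/s1 MISS; vc=[]
#1 0x65→b25/s1 MISS; vc=[9]
#2 0x26→b9/s1 VC-HIT; vc=[25]
#3 0x26→b9/s1 L1-HIT; vc=[25]
#4 0x27→b9/s1 L1-HIT; vc=[25]
#5 0x26→b9/s1 L1-HIT; vc=[25]
#6 0x2f→b11/s3 MISS; vc=[25]
#7 0x26→b9/s1 L1-HIT; vc=[25]
#8 0x25→b9/s1 L1-HIT; vc=[25]
#9 0x27→b9/s1 L1-HIT; vc=[25]
#10 0x2d→b11/s3 L1-HIT; vc=[25]
#11 0x66→b25/s1 VC-HIT; vc=[9]
#12 0x46→b17/s1 MISS; vc=[9,25]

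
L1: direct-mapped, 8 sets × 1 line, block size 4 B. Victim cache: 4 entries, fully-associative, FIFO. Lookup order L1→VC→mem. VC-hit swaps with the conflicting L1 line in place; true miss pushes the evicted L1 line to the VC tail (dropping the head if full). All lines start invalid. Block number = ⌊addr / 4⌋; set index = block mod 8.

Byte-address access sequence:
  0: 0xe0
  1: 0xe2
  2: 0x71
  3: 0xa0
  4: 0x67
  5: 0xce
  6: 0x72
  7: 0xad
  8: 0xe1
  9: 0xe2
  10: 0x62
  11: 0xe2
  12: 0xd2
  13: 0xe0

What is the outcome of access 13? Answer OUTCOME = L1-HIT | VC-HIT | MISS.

0: 0xe0 (blk 56, set 0) → MISS  vc=[]
1: 0xe2 (blk 56, set 0) → L1-HIT  vc=[]
2: 0x71 (blk 28, set 4) → MISS  vc=[]
3: 0xa0 (blk 40, set 0) → MISS  vc=[56]
4: 0x67 (blk 25, set 1) → MISS  vc=[56]
5: 0xce (blk 51, set 3) → MISS  vc=[56]
6: 0x72 (blk 28, set 4) → L1-HIT  vc=[56]
7: 0xad (blk 43, set 3) → MISS  vc=[56, 51]
8: 0xe1 (blk 56, set 0) → VC-HIT  vc=[40, 51]
9: 0xe2 (blk 56, set 0) → L1-HIT  vc=[40, 51]
10: 0x62 (blk 24, set 0) → MISS  vc=[40, 51, 56]
11: 0xe2 (blk 56, set 0) → VC-HIT  vc=[40, 51, 24]
12: 0xd2 (blk 52, set 4) → MISS  vc=[40, 51, 24, 28]
13: 0xe0 (blk 56, set 0) → L1-HIT  vc=[40, 51, 24, 28]

OUTCOME = L1-HIT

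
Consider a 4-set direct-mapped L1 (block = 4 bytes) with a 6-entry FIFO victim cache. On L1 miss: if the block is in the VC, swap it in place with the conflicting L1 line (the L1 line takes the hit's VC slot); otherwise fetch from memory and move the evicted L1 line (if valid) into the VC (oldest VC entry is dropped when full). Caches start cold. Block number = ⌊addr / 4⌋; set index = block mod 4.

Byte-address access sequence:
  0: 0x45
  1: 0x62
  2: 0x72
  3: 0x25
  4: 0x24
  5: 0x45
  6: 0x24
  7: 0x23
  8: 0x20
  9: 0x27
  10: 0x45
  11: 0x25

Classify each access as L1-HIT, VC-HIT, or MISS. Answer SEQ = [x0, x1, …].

  [0] addr=0x45 blk=17 s=1: MISS | VC []
  [1] addr=0x62 blk=24 s=0: MISS | VC []
  [2] addr=0x72 blk=28 s=0: MISS | VC [24]
  [3] addr=0x25 blk=9 s=1: MISS | VC [24, 17]
  [4] addr=0x24 blk=9 s=1: L1-HIT | VC [24, 17]
  [5] addr=0x45 blk=17 s=1: VC-HIT | VC [24, 9]
  [6] addr=0x24 blk=9 s=1: VC-HIT | VC [24, 17]
  [7] addr=0x23 blk=8 s=0: MISS | VC [24, 17, 28]
  [8] addr=0x20 blk=8 s=0: L1-HIT | VC [24, 17, 28]
  [9] addr=0x27 blk=9 s=1: L1-HIT | VC [24, 17, 28]
  [10] addr=0x45 blk=17 s=1: VC-HIT | VC [24, 9, 28]
  [11] addr=0x25 blk=9 s=1: VC-HIT | VC [24, 17, 28]

SEQ = [MISS, MISS, MISS, MISS, L1-HIT, VC-HIT, VC-HIT, MISS, L1-HIT, L1-HIT, VC-HIT, VC-HIT]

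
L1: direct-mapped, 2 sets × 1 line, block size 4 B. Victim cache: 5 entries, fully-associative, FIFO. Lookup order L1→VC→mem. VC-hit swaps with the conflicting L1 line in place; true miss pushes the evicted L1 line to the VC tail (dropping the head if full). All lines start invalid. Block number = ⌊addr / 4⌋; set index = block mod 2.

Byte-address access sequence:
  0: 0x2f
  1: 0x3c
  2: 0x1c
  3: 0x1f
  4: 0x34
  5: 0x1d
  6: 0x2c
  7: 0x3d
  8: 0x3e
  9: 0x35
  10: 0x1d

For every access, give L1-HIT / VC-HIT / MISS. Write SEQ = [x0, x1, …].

  [0] addr=0x2f blk=11 s=1: MISS | VC []
  [1] addr=0x3c blk=15 s=1: MISS | VC [11]
  [2] addr=0x1c blk=7 s=1: MISS | VC [11, 15]
  [3] addr=0x1f blk=7 s=1: L1-HIT | VC [11, 15]
  [4] addr=0x34 blk=13 s=1: MISS | VC [11, 15, 7]
  [5] addr=0x1d blk=7 s=1: VC-HIT | VC [11, 15, 13]
  [6] addr=0x2c blk=11 s=1: VC-HIT | VC [7, 15, 13]
  [7] addr=0x3d blk=15 s=1: VC-HIT | VC [7, 11, 13]
  [8] addr=0x3e blk=15 s=1: L1-HIT | VC [7, 11, 13]
  [9] addr=0x35 blk=13 s=1: VC-HIT | VC [7, 11, 15]
  [10] addr=0x1d blk=7 s=1: VC-HIT | VC [13, 11, 15]

SEQ = [MISS, MISS, MISS, L1-HIT, MISS, VC-HIT, VC-HIT, VC-HIT, L1-HIT, VC-HIT, VC-HIT]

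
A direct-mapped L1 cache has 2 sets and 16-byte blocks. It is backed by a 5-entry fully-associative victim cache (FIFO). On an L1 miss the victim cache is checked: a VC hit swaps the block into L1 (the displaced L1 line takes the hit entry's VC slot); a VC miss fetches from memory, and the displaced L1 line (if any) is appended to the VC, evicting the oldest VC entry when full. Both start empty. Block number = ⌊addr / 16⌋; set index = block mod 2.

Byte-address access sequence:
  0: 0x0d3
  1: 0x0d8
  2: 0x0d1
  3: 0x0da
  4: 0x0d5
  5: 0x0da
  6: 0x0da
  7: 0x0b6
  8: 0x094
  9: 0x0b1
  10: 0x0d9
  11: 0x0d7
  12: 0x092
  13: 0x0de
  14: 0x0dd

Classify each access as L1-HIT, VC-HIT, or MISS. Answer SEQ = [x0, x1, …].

0: 0xd3 (blk 13, set 1) → MISS  vc=[]
1: 0xd8 (blk 13, set 1) → L1-HIT  vc=[]
2: 0xd1 (blk 13, set 1) → L1-HIT  vc=[]
3: 0xda (blk 13, set 1) → L1-HIT  vc=[]
4: 0xd5 (blk 13, set 1) → L1-HIT  vc=[]
5: 0xda (blk 13, set 1) → L1-HIT  vc=[]
6: 0xda (blk 13, set 1) → L1-HIT  vc=[]
7: 0xb6 (blk 11, set 1) → MISS  vc=[13]
8: 0x94 (blk 9, set 1) → MISS  vc=[13, 11]
9: 0xb1 (blk 11, set 1) → VC-HIT  vc=[13, 9]
10: 0xd9 (blk 13, set 1) → VC-HIT  vc=[11, 9]
11: 0xd7 (blk 13, set 1) → L1-HIT  vc=[11, 9]
12: 0x92 (blk 9, set 1) → VC-HIT  vc=[11, 13]
13: 0xde (blk 13, set 1) → VC-HIT  vc=[11, 9]
14: 0xdd (blk 13, set 1) → L1-HIT  vc=[11, 9]

SEQ = [MISS, L1-HIT, L1-HIT, L1-HIT, L1-HIT, L1-HIT, L1-HIT, MISS, MISS, VC-HIT, VC-HIT, L1-HIT, VC-HIT, VC-HIT, L1-HIT]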